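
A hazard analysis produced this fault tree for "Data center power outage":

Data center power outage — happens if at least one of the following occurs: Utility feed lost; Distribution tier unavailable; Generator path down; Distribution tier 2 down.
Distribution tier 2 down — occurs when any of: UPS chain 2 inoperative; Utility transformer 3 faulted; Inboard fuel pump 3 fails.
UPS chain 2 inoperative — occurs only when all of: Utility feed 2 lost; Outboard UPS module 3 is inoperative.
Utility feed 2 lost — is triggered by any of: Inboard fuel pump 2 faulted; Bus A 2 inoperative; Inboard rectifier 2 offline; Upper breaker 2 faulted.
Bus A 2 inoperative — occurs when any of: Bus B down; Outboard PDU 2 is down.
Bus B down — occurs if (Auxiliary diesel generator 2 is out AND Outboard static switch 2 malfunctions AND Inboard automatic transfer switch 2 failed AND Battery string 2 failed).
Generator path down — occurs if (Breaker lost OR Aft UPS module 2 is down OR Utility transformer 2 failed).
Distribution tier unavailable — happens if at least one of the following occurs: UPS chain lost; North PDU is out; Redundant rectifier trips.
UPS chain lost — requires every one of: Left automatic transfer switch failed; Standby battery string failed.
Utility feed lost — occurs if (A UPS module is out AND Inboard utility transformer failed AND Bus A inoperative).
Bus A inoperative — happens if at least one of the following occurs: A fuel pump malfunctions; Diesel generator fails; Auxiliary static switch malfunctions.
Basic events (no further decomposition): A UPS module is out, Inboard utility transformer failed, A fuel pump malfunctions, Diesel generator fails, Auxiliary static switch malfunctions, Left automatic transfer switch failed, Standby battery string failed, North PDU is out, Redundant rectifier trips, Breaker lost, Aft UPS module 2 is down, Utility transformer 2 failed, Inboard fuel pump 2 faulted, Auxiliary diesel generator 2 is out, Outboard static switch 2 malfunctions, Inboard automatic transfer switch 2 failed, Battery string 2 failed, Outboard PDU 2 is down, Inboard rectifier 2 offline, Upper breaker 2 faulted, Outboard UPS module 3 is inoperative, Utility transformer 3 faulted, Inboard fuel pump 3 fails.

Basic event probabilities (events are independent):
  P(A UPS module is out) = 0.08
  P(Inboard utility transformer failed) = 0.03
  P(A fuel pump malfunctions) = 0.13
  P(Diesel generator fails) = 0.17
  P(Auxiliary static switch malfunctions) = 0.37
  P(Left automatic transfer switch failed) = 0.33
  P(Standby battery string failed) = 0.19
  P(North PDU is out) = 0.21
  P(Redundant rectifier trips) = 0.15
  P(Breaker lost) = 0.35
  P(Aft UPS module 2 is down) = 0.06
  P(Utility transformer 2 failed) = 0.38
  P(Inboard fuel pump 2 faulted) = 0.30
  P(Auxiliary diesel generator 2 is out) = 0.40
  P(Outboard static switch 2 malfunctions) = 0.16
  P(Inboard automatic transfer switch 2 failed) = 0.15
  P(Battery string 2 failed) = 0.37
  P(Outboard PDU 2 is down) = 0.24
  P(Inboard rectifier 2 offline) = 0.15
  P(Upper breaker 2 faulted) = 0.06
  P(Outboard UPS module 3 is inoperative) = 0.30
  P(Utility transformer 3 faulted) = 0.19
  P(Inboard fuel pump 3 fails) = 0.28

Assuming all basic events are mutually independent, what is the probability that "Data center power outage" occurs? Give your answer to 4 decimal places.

P(Bus A inoperative) [OR] = 1 − (1−0.13) × (1−0.17) × (1−0.37) = 0.545077
P(Utility feed lost) [AND] = 0.08 × 0.03 × 0.545077 = 0.001308
P(UPS chain lost) [AND] = 0.33 × 0.19 = 0.062700
P(Distribution tier unavailable) [OR] = 1 − (1−0.062700) × (1−0.21) × (1−0.15) = 0.370603
P(Generator path down) [OR] = 1 − (1−0.35) × (1−0.06) × (1−0.38) = 0.621180
P(Bus B down) [AND] = 0.40 × 0.16 × 0.15 × 0.37 = 0.003552
P(Bus A 2 inoperative) [OR] = 1 − (1−0.003552) × (1−0.24) = 0.242700
P(Utility feed 2 lost) [OR] = 1 − (1−0.30) × (1−0.242700) × (1−0.15) × (1−0.06) = 0.576442
P(UPS chain 2 inoperative) [AND] = 0.576442 × 0.30 = 0.172933
P(Distribution tier 2 down) [OR] = 1 − (1−0.172933) × (1−0.19) × (1−0.28) = 0.517655
P(Data center power outage) [OR] = 1 − (1−0.001308) × (1−0.370603) × (1−0.621180) × (1−0.517655) = 0.885146
Rounded to 4 decimal places: P(Data center power outage) ≈ 0.8851.

0.8851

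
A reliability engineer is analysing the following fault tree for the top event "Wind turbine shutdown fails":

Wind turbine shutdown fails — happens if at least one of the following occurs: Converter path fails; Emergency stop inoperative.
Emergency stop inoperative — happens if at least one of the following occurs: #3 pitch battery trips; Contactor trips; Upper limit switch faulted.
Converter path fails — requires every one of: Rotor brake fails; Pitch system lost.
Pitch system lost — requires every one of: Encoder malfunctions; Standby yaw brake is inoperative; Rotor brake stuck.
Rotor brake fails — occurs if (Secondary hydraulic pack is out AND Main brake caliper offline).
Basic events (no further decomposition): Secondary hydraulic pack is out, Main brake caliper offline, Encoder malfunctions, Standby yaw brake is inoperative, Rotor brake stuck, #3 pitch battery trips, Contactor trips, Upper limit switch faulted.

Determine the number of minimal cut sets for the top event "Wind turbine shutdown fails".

Rotor brake fails [AND]: one cut set from each child combined → 1 × 1 = 1 cut set(s).
Pitch system lost [AND]: one cut set from each child combined → 1 × 1 × 1 = 1 cut set(s).
Converter path fails [AND]: one cut set from each child combined → 1 × 1 = 1 cut set(s).
Emergency stop inoperative [OR]: union of children's cut sets → 3 cut set(s).
Wind turbine shutdown fails [OR]: union of children's cut sets → 4 cut set(s).
Minimal cut sets: {Encoder malfunctions, Main brake caliper offline, Rotor brake stuck, Secondary hydraulic pack is out, Standby yaw brake is inoperative}; {#3 pitch battery trips}; {Contactor trips}; {Upper limit switch faulted}.

4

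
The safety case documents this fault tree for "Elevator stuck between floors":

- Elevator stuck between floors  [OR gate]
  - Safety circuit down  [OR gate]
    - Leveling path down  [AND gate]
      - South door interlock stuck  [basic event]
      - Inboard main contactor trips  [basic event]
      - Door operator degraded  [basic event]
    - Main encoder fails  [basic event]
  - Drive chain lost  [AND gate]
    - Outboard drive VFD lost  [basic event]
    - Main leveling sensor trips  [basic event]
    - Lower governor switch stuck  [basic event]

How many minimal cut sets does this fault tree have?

3

Leveling path down [AND]: one cut set from each child combined → 1 × 1 × 1 = 1 cut set(s).
Safety circuit down [OR]: union of children's cut sets → 2 cut set(s).
Drive chain lost [AND]: one cut set from each child combined → 1 × 1 × 1 = 1 cut set(s).
Elevator stuck between floors [OR]: union of children's cut sets → 3 cut set(s).
Minimal cut sets: {Door operator degraded, Inboard main contactor trips, South door interlock stuck}; {Main encoder fails}; {Lower governor switch stuck, Main leveling sensor trips, Outboard drive VFD lost}.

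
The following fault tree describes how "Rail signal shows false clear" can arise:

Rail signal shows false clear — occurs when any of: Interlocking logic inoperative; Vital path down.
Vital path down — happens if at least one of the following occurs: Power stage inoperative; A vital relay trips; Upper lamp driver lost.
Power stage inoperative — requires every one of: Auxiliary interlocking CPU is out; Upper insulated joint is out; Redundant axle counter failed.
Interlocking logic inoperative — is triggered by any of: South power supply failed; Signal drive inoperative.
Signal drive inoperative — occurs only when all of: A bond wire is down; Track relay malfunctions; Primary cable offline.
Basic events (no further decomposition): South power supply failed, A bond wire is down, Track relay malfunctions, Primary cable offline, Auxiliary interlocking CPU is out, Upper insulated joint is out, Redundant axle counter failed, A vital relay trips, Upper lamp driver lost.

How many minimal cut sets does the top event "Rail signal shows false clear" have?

Signal drive inoperative [AND]: one cut set from each child combined → 1 × 1 × 1 = 1 cut set(s).
Interlocking logic inoperative [OR]: union of children's cut sets → 2 cut set(s).
Power stage inoperative [AND]: one cut set from each child combined → 1 × 1 × 1 = 1 cut set(s).
Vital path down [OR]: union of children's cut sets → 3 cut set(s).
Rail signal shows false clear [OR]: union of children's cut sets → 5 cut set(s).
Minimal cut sets: {South power supply failed}; {A bond wire is down, Primary cable offline, Track relay malfunctions}; {Auxiliary interlocking CPU is out, Redundant axle counter failed, Upper insulated joint is out}; {A vital relay trips}; {Upper lamp driver lost}.

5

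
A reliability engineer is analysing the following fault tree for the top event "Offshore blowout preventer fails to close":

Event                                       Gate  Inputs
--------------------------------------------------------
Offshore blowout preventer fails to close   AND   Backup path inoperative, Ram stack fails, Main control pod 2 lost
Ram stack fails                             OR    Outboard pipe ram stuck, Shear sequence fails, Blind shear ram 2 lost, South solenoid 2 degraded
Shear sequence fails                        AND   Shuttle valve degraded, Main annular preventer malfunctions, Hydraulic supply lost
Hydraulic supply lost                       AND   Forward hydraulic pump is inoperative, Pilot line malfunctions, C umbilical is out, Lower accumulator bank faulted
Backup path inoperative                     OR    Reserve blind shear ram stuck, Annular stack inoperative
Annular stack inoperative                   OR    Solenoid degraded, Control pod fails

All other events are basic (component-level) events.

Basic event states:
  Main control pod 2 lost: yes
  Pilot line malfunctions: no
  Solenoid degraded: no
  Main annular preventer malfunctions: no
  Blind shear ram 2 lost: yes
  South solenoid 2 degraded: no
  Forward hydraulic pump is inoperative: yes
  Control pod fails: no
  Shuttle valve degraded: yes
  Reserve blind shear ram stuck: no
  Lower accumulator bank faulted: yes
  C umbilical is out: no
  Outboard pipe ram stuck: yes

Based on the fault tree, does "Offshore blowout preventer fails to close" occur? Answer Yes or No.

Annular stack inoperative [OR]: Solenoid degraded=not, Control pod fails=not → no input occurs → does not occur.
Backup path inoperative [OR]: Reserve blind shear ram stuck=not, Annular stack inoperative=not → no input occurs → does not occur.
Hydraulic supply lost [AND]: Forward hydraulic pump is inoperative=occurs, Pilot line malfunctions=not, C umbilical is out=not, Lower accumulator bank faulted=occurs → not all inputs occur → does not occur.
Shear sequence fails [AND]: Shuttle valve degraded=occurs, Main annular preventer malfunctions=not, Hydraulic supply lost=not → not all inputs occur → does not occur.
Ram stack fails [OR]: Outboard pipe ram stuck=occurs, Shear sequence fails=not, Blind shear ram 2 lost=occurs, South solenoid 2 degraded=not → at least one input occurs → occurs.
Offshore blowout preventer fails to close [AND]: Backup path inoperative=not, Ram stack fails=occurs, Main control pod 2 lost=occurs → not all inputs occur → does not occur.

No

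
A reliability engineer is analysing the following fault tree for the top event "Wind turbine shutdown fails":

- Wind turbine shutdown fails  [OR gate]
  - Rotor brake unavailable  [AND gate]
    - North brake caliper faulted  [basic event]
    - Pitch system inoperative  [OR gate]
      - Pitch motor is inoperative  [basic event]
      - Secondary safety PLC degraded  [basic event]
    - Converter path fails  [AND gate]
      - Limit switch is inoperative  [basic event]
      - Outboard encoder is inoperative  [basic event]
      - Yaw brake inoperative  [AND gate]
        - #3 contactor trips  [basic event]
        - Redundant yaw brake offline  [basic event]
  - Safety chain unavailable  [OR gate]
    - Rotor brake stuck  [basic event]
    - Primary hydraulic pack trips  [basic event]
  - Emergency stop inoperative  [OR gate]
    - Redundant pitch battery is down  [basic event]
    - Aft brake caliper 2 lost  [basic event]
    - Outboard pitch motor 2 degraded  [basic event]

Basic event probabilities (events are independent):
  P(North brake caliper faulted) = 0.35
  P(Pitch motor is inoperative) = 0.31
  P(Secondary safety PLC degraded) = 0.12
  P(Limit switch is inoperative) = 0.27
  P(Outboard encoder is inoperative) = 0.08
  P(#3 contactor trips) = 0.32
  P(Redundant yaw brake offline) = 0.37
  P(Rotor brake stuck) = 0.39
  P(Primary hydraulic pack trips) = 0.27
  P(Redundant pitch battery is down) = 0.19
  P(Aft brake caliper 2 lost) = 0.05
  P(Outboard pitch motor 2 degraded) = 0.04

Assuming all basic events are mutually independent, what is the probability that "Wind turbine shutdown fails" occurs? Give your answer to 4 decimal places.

0.6712

P(Pitch system inoperative) [OR] = 1 − (1−0.31) × (1−0.12) = 0.392800
P(Yaw brake inoperative) [AND] = 0.32 × 0.37 = 0.118400
P(Converter path fails) [AND] = 0.27 × 0.08 × 0.118400 = 0.002557
P(Rotor brake unavailable) [AND] = 0.35 × 0.392800 × 0.002557 = 0.000352
P(Safety chain unavailable) [OR] = 1 − (1−0.39) × (1−0.27) = 0.554700
P(Emergency stop inoperative) [OR] = 1 − (1−0.19) × (1−0.05) × (1−0.04) = 0.261280
P(Wind turbine shutdown fails) [OR] = 1 − (1−0.000352) × (1−0.554700) × (1−0.261280) = 0.671164
Rounded to 4 decimal places: P(Wind turbine shutdown fails) ≈ 0.6712.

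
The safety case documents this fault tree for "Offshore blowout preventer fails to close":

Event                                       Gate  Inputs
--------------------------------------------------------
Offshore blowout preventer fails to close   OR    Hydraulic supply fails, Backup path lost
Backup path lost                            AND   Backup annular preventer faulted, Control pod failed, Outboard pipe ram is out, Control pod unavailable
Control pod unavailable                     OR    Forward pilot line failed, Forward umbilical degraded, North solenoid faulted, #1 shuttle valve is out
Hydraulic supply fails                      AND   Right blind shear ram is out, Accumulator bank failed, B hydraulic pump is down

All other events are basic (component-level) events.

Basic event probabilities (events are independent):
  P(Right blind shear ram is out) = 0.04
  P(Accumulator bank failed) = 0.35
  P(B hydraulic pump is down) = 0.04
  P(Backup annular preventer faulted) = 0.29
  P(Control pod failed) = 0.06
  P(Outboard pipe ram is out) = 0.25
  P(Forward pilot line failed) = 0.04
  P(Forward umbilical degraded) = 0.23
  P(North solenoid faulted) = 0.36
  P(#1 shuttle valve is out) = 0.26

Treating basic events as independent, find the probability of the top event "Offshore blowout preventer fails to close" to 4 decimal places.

P(Hydraulic supply fails) [AND] = 0.04 × 0.35 × 0.04 = 0.000560
P(Control pod unavailable) [OR] = 1 − (1−0.04) × (1−0.23) × (1−0.36) × (1−0.26) = 0.649915
P(Backup path lost) [AND] = 0.29 × 0.06 × 0.25 × 0.649915 = 0.002827
P(Offshore blowout preventer fails to close) [OR] = 1 − (1−0.000560) × (1−0.002827) = 0.003385
Rounded to 4 decimal places: P(Offshore blowout preventer fails to close) ≈ 0.0034.

0.0034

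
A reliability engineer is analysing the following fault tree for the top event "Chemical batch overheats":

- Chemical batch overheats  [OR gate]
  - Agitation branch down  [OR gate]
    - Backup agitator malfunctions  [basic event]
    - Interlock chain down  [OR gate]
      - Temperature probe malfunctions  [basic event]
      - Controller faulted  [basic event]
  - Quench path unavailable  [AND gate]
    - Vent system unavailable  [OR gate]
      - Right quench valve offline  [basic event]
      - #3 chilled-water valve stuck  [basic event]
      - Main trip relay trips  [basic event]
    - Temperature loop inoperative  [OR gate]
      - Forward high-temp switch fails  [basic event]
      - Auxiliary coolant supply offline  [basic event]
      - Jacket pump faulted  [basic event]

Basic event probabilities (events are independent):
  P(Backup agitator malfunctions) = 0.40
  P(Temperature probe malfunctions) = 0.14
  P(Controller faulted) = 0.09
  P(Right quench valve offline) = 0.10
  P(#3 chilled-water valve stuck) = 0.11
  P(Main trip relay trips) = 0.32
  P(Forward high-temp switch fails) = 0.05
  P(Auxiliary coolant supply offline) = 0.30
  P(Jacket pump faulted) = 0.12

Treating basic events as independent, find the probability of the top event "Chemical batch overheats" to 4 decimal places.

0.6191

P(Interlock chain down) [OR] = 1 − (1−0.14) × (1−0.09) = 0.217400
P(Agitation branch down) [OR] = 1 − (1−0.40) × (1−0.217400) = 0.530440
P(Vent system unavailable) [OR] = 1 − (1−0.10) × (1−0.11) × (1−0.32) = 0.455320
P(Temperature loop inoperative) [OR] = 1 − (1−0.05) × (1−0.30) × (1−0.12) = 0.414800
P(Quench path unavailable) [AND] = 0.455320 × 0.414800 = 0.188867
P(Chemical batch overheats) [OR] = 1 − (1−0.530440) × (1−0.188867) = 0.619124
Rounded to 4 decimal places: P(Chemical batch overheats) ≈ 0.6191.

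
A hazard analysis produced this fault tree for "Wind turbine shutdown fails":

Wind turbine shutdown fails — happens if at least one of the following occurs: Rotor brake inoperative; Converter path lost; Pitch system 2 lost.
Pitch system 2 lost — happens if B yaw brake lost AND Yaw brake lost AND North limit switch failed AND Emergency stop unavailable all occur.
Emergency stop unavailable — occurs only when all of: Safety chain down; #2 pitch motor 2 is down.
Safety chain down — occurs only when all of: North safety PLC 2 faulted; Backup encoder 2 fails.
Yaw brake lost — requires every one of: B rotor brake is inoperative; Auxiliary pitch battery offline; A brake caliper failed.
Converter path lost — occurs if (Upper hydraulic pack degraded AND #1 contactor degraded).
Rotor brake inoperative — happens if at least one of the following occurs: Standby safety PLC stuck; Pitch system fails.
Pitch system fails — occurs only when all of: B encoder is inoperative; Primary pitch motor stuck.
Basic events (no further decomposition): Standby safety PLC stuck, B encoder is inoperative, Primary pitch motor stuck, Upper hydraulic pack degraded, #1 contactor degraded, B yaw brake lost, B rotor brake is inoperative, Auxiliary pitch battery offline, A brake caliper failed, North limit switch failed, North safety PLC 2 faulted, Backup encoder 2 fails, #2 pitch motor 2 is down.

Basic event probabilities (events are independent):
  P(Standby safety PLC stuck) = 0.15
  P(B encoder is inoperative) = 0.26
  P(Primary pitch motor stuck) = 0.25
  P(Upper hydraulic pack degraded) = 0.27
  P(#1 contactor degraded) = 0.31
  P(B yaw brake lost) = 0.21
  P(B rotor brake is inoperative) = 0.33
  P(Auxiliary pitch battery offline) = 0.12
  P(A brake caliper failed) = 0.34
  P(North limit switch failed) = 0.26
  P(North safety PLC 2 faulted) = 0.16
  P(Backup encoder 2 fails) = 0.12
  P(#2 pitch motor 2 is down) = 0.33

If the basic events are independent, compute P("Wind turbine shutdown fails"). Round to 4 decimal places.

P(Pitch system fails) [AND] = 0.26 × 0.25 = 0.065000
P(Rotor brake inoperative) [OR] = 1 − (1−0.15) × (1−0.065000) = 0.205250
P(Converter path lost) [AND] = 0.27 × 0.31 = 0.083700
P(Yaw brake lost) [AND] = 0.33 × 0.12 × 0.34 = 0.013464
P(Safety chain down) [AND] = 0.16 × 0.12 = 0.019200
P(Emergency stop unavailable) [AND] = 0.019200 × 0.33 = 0.006336
P(Pitch system 2 lost) [AND] = 0.21 × 0.013464 × 0.26 × 0.006336 = 0.000005
P(Wind turbine shutdown fails) [OR] = 1 − (1−0.205250) × (1−0.083700) × (1−0.000005) = 0.271774
Rounded to 4 decimal places: P(Wind turbine shutdown fails) ≈ 0.2718.

0.2718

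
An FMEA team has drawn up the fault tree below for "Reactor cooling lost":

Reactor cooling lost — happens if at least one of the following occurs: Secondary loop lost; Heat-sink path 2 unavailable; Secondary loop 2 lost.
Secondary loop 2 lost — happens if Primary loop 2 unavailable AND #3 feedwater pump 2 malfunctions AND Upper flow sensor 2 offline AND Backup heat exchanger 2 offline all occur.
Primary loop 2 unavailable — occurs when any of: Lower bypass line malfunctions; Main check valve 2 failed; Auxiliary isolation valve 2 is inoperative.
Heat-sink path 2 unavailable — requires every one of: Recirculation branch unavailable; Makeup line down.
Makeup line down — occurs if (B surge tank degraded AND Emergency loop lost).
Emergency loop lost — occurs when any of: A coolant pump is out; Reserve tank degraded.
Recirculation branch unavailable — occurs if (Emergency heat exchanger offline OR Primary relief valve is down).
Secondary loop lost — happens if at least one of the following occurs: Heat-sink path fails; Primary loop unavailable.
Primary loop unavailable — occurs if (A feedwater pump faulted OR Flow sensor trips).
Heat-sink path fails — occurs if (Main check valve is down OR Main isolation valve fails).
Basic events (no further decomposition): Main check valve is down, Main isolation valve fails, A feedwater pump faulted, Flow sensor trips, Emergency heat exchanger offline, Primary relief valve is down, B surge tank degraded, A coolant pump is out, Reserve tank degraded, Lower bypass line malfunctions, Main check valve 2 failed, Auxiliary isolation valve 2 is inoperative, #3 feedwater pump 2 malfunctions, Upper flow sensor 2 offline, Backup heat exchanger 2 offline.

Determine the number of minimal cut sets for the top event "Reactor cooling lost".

11

Heat-sink path fails [OR]: union of children's cut sets → 2 cut set(s).
Primary loop unavailable [OR]: union of children's cut sets → 2 cut set(s).
Secondary loop lost [OR]: union of children's cut sets → 4 cut set(s).
Recirculation branch unavailable [OR]: union of children's cut sets → 2 cut set(s).
Emergency loop lost [OR]: union of children's cut sets → 2 cut set(s).
Makeup line down [AND]: one cut set from each child combined → 1 × 2 = 2 cut set(s).
Heat-sink path 2 unavailable [AND]: one cut set from each child combined → 2 × 2 = 4 cut set(s).
Primary loop 2 unavailable [OR]: union of children's cut sets → 3 cut set(s).
Secondary loop 2 lost [AND]: one cut set from each child combined → 3 × 1 × 1 × 1 = 3 cut set(s).
Reactor cooling lost [OR]: union of children's cut sets → 11 cut set(s).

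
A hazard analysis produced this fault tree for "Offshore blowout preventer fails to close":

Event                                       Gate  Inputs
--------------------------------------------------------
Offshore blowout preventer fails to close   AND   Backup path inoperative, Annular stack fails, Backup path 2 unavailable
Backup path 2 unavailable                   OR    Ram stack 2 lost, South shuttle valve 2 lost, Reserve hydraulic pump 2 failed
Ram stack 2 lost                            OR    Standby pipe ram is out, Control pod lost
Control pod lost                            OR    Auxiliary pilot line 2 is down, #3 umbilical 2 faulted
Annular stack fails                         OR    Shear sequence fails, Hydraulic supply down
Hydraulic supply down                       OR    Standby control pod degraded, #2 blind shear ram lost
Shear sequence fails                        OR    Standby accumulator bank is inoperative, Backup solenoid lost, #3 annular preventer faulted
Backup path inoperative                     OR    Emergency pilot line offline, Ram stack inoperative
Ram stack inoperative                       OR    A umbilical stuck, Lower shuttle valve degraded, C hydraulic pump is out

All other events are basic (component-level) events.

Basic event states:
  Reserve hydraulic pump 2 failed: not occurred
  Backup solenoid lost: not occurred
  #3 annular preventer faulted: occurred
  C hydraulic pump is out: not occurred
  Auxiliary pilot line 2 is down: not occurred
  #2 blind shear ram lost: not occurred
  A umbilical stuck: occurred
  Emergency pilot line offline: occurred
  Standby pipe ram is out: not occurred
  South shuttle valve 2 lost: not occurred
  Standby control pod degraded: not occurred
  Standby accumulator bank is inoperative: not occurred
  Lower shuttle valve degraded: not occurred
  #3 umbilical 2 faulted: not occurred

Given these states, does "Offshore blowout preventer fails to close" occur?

No

Ram stack inoperative [OR]: A umbilical stuck=occurs, Lower shuttle valve degraded=not, C hydraulic pump is out=not → at least one input occurs → occurs.
Backup path inoperative [OR]: Emergency pilot line offline=occurs, Ram stack inoperative=occurs → at least one input occurs → occurs.
Shear sequence fails [OR]: Standby accumulator bank is inoperative=not, Backup solenoid lost=not, #3 annular preventer faulted=occurs → at least one input occurs → occurs.
Hydraulic supply down [OR]: Standby control pod degraded=not, #2 blind shear ram lost=not → no input occurs → does not occur.
Annular stack fails [OR]: Shear sequence fails=occurs, Hydraulic supply down=not → at least one input occurs → occurs.
Control pod lost [OR]: Auxiliary pilot line 2 is down=not, #3 umbilical 2 faulted=not → no input occurs → does not occur.
Ram stack 2 lost [OR]: Standby pipe ram is out=not, Control pod lost=not → no input occurs → does not occur.
Backup path 2 unavailable [OR]: Ram stack 2 lost=not, South shuttle valve 2 lost=not, Reserve hydraulic pump 2 failed=not → no input occurs → does not occur.
Offshore blowout preventer fails to close [AND]: Backup path inoperative=occurs, Annular stack fails=occurs, Backup path 2 unavailable=not → not all inputs occur → does not occur.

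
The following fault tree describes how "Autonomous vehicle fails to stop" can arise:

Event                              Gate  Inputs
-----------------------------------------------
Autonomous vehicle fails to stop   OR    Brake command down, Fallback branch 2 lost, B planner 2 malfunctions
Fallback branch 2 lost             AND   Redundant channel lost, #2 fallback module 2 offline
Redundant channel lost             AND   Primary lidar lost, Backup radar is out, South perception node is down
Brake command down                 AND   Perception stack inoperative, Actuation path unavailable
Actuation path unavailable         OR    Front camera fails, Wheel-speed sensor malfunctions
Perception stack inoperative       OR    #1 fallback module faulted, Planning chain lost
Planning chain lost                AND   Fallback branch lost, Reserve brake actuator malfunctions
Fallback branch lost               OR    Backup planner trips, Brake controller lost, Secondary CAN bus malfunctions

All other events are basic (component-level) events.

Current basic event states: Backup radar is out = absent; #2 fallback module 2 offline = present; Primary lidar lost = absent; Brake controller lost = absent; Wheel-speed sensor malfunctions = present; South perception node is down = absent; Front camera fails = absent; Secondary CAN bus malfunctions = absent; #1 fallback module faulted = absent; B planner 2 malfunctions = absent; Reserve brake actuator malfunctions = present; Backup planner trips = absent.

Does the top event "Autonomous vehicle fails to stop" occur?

No

Fallback branch lost [OR]: Backup planner trips=not, Brake controller lost=not, Secondary CAN bus malfunctions=not → no input occurs → does not occur.
Planning chain lost [AND]: Fallback branch lost=not, Reserve brake actuator malfunctions=occurs → not all inputs occur → does not occur.
Perception stack inoperative [OR]: #1 fallback module faulted=not, Planning chain lost=not → no input occurs → does not occur.
Actuation path unavailable [OR]: Front camera fails=not, Wheel-speed sensor malfunctions=occurs → at least one input occurs → occurs.
Brake command down [AND]: Perception stack inoperative=not, Actuation path unavailable=occurs → not all inputs occur → does not occur.
Redundant channel lost [AND]: Primary lidar lost=not, Backup radar is out=not, South perception node is down=not → not all inputs occur → does not occur.
Fallback branch 2 lost [AND]: Redundant channel lost=not, #2 fallback module 2 offline=occurs → not all inputs occur → does not occur.
Autonomous vehicle fails to stop [OR]: Brake command down=not, Fallback branch 2 lost=not, B planner 2 malfunctions=not → no input occurs → does not occur.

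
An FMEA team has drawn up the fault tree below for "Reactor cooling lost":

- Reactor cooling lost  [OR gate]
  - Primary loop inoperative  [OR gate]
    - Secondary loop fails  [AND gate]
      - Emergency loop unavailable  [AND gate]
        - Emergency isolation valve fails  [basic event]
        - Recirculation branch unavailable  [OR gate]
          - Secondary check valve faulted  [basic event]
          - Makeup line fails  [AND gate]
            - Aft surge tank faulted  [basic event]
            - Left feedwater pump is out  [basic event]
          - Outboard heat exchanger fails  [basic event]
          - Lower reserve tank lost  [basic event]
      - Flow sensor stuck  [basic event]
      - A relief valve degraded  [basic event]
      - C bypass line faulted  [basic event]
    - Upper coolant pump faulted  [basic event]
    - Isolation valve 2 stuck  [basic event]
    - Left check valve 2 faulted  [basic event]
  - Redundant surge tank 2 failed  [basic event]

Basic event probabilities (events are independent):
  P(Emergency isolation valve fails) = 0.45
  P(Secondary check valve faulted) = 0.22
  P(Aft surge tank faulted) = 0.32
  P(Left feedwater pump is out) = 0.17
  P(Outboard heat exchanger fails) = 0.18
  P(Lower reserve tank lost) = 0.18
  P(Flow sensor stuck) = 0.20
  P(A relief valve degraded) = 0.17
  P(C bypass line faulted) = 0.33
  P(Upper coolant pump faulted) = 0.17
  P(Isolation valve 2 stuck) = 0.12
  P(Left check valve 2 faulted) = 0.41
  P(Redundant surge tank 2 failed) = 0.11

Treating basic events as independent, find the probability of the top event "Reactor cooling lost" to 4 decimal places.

0.6174

P(Makeup line fails) [AND] = 0.32 × 0.17 = 0.054400
P(Recirculation branch unavailable) [OR] = 1 − (1−0.22) × (1−0.054400) × (1−0.18) × (1−0.18) = 0.504059
P(Emergency loop unavailable) [AND] = 0.45 × 0.504059 = 0.226827
P(Secondary loop fails) [AND] = 0.226827 × 0.20 × 0.17 × 0.33 = 0.002545
P(Primary loop inoperative) [OR] = 1 − (1−0.002545) × (1−0.17) × (1−0.12) × (1−0.41) = 0.570161
P(Reactor cooling lost) [OR] = 1 − (1−0.570161) × (1−0.11) = 0.617443
Rounded to 4 decimal places: P(Reactor cooling lost) ≈ 0.6174.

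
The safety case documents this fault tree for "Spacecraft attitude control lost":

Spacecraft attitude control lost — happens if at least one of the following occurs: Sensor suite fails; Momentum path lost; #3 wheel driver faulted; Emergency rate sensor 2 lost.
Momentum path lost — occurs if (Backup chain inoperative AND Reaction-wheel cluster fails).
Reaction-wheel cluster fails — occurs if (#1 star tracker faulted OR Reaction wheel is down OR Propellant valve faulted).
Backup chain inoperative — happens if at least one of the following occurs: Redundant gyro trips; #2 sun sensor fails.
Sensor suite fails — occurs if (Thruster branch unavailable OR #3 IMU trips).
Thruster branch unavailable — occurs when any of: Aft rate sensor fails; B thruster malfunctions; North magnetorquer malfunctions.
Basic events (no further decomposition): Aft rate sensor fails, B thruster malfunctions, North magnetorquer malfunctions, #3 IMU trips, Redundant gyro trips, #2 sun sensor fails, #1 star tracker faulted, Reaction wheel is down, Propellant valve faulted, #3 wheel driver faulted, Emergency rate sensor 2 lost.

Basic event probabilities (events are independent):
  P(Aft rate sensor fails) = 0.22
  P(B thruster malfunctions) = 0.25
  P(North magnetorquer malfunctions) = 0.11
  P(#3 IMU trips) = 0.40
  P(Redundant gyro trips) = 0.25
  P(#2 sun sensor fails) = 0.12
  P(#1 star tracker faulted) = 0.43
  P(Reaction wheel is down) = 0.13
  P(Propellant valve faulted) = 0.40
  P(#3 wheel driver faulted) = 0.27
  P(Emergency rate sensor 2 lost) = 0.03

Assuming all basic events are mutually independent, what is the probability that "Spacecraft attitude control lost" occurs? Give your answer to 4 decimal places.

0.8316

P(Thruster branch unavailable) [OR] = 1 − (1−0.22) × (1−0.25) × (1−0.11) = 0.479350
P(Sensor suite fails) [OR] = 1 − (1−0.479350) × (1−0.40) = 0.687610
P(Backup chain inoperative) [OR] = 1 − (1−0.25) × (1−0.12) = 0.340000
P(Reaction-wheel cluster fails) [OR] = 1 − (1−0.43) × (1−0.13) × (1−0.40) = 0.702460
P(Momentum path lost) [AND] = 0.340000 × 0.702460 = 0.238836
P(Spacecraft attitude control lost) [OR] = 1 − (1−0.687610) × (1−0.238836) × (1−0.27) × (1−0.03) = 0.831628
Rounded to 4 decimal places: P(Spacecraft attitude control lost) ≈ 0.8316.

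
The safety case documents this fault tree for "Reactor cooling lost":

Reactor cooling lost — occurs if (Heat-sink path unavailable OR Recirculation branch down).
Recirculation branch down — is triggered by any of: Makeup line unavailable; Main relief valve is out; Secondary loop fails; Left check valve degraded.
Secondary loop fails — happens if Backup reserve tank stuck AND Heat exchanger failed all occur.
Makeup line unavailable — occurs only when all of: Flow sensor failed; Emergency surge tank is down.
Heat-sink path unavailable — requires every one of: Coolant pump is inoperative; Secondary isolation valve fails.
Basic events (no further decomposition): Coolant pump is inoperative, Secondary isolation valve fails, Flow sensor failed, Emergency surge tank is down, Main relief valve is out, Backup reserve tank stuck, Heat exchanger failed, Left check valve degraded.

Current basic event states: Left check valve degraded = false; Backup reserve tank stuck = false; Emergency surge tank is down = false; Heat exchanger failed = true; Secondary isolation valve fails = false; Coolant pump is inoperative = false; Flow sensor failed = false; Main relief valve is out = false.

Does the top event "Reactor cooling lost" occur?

Heat-sink path unavailable [AND]: Coolant pump is inoperative=not, Secondary isolation valve fails=not → not all inputs occur → does not occur.
Makeup line unavailable [AND]: Flow sensor failed=not, Emergency surge tank is down=not → not all inputs occur → does not occur.
Secondary loop fails [AND]: Backup reserve tank stuck=not, Heat exchanger failed=occurs → not all inputs occur → does not occur.
Recirculation branch down [OR]: Makeup line unavailable=not, Main relief valve is out=not, Secondary loop fails=not, Left check valve degraded=not → no input occurs → does not occur.
Reactor cooling lost [OR]: Heat-sink path unavailable=not, Recirculation branch down=not → no input occurs → does not occur.

No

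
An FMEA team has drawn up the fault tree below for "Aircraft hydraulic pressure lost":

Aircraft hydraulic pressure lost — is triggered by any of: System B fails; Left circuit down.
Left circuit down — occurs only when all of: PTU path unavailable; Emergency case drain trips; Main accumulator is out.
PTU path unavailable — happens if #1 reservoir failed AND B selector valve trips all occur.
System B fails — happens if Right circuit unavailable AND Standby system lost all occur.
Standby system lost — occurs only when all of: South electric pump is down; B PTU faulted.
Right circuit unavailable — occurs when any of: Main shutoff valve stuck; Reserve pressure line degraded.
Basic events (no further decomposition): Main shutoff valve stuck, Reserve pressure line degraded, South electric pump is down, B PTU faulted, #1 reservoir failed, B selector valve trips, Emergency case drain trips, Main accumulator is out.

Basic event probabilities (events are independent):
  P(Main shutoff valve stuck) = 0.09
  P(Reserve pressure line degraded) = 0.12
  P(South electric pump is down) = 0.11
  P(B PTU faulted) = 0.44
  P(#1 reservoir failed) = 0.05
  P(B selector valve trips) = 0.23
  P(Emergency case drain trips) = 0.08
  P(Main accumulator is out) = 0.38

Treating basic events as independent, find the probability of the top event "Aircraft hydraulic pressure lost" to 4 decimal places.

P(Right circuit unavailable) [OR] = 1 − (1−0.09) × (1−0.12) = 0.199200
P(Standby system lost) [AND] = 0.11 × 0.44 = 0.048400
P(System B fails) [AND] = 0.199200 × 0.048400 = 0.009641
P(PTU path unavailable) [AND] = 0.05 × 0.23 = 0.011500
P(Left circuit down) [AND] = 0.011500 × 0.08 × 0.38 = 0.000350
P(Aircraft hydraulic pressure lost) [OR] = 1 − (1−0.009641) × (1−0.000350) = 0.009988
Rounded to 4 decimal places: P(Aircraft hydraulic pressure lost) ≈ 0.0100.

0.0100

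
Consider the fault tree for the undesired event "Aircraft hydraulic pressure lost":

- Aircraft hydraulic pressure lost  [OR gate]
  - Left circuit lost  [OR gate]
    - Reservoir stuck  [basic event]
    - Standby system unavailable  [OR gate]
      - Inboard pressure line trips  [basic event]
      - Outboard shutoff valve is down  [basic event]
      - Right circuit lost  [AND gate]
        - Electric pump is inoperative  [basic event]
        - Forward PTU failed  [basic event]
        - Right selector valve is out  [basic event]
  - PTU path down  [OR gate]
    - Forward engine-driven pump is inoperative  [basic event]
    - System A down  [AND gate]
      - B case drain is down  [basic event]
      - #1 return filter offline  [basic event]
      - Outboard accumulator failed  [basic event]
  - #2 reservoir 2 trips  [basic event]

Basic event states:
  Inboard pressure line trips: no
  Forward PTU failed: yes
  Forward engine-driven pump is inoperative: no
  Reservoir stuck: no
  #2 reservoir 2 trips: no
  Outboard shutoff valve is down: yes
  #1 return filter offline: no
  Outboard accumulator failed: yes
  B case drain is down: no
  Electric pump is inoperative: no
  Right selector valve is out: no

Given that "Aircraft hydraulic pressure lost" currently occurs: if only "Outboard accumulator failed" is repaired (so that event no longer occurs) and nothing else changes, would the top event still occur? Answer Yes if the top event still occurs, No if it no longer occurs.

Yes

Counterfactual: set "Outboard accumulator failed" to not occurred.
Right circuit lost [AND]: Electric pump is inoperative=not, Forward PTU failed=occurs, Right selector valve is out=not → not all inputs occur → does not occur.
Standby system unavailable [OR]: Inboard pressure line trips=not, Outboard shutoff valve is down=occurs, Right circuit lost=not → at least one input occurs → occurs.
Left circuit lost [OR]: Reservoir stuck=not, Standby system unavailable=occurs → at least one input occurs → occurs.
System A down [AND]: B case drain is down=not, #1 return filter offline=not, Outboard accumulator failed=not → not all inputs occur → does not occur.
PTU path down [OR]: Forward engine-driven pump is inoperative=not, System A down=not → no input occurs → does not occur.
Aircraft hydraulic pressure lost [OR]: Left circuit lost=occurs, PTU path down=not, #2 reservoir 2 trips=not → at least one input occurs → occurs.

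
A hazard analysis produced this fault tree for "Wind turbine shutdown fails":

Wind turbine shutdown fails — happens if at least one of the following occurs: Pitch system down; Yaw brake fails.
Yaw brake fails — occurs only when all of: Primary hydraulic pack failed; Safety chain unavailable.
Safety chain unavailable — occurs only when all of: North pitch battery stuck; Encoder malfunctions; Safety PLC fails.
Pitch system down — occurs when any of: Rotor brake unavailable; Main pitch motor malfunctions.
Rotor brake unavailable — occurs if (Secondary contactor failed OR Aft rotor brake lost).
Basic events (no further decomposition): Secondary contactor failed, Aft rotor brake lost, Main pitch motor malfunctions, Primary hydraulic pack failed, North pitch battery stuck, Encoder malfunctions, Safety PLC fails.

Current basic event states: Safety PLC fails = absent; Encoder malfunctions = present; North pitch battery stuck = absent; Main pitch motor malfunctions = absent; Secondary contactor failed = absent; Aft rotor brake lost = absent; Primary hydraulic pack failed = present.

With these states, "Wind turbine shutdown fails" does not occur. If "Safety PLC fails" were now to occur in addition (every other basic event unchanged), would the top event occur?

Counterfactual: set "Safety PLC fails" to occurred.
Rotor brake unavailable [OR]: Secondary contactor failed=not, Aft rotor brake lost=not → no input occurs → does not occur.
Pitch system down [OR]: Rotor brake unavailable=not, Main pitch motor malfunctions=not → no input occurs → does not occur.
Safety chain unavailable [AND]: North pitch battery stuck=not, Encoder malfunctions=occurs, Safety PLC fails=occurs → not all inputs occur → does not occur.
Yaw brake fails [AND]: Primary hydraulic pack failed=occurs, Safety chain unavailable=not → not all inputs occur → does not occur.
Wind turbine shutdown fails [OR]: Pitch system down=not, Yaw brake fails=not → no input occurs → does not occur.

No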